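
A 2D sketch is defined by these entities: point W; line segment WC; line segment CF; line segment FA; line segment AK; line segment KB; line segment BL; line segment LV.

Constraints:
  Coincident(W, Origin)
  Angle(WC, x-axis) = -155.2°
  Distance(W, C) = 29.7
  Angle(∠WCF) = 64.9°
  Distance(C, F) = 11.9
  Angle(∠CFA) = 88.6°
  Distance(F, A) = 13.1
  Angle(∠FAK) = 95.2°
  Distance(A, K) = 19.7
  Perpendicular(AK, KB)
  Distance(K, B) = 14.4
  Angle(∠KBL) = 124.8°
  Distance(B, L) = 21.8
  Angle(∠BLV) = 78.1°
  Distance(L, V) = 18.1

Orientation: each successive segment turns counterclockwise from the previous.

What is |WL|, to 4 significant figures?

40.72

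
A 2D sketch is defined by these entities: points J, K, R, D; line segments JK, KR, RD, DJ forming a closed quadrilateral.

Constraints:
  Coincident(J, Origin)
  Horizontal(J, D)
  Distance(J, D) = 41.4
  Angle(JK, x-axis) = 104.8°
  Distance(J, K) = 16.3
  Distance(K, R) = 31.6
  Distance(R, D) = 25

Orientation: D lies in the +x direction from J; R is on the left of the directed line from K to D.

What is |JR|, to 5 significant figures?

33.959

Checks: |KR| = 31.60 ✓; |RD| = 25.00 ✓.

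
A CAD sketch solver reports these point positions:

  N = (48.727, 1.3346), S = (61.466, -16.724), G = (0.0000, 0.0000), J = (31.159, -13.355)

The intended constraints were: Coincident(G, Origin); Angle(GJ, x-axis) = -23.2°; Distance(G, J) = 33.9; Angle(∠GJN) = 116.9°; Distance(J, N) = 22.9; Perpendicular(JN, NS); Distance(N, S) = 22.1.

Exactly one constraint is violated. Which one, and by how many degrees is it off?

Perpendicular(JN, NS) — off by 4.70°.

G = (0.00, 0.00) ✓; GJ at -23.20° ✓; |GJ| = 33.90 ✓; ∠GJN = 116.9° ✓; |JN| = 22.90 ✓; ∠(JN, NS) = 94.70° ✗; |NS| = 22.10 ✓.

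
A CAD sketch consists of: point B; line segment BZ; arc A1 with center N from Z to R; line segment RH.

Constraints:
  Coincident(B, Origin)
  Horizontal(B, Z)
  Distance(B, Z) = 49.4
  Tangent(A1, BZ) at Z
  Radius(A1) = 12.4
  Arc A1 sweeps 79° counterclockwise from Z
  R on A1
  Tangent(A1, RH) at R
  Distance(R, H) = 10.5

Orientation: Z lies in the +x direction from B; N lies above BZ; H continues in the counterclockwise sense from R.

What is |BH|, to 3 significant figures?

66.8

B is at the origin; B and Z share the same y with |BZ| = 49.4 and Z on the +x side, so Z = (49.4, 0.00). Tangency of A1 to BZ means the radius NZ is perpendicular to BZ, so N = Z + (0, 12.4) = (49.4, 12.4). On A1, Z sits at bearing -90° from N; a 79° counterclockwise sweep puts R at bearing -11°, so R = N + 12.4·(cos -11°, sin -11°) = (61.6, 10.0). A1 meets RH tangentially, so NR is at right angles to RH, so RH runs along (−sin -11°, cos -11°); with |RH| = 10.5, H = (63.6, 20.3). Then |BH| = |H − B| = 66.8.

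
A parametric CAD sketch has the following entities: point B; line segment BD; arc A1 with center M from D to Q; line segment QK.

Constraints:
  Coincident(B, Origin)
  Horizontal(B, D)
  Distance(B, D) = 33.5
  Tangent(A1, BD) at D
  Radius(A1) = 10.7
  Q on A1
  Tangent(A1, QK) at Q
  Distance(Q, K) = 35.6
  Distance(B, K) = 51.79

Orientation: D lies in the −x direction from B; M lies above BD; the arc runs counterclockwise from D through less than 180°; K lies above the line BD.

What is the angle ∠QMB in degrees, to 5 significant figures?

18.123°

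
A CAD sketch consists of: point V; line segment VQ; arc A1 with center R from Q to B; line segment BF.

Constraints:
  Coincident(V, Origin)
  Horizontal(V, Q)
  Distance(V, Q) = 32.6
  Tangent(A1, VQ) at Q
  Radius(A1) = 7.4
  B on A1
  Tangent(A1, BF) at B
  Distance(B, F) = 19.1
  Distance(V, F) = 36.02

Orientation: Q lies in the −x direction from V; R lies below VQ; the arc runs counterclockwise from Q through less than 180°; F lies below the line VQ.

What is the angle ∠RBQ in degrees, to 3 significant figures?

23.0°

V is at the origin; V and Q share the same y with |VQ| = 32.6 and Q on the −x side, so Q = (-32.6, 0.00). Since A1 is tangent to VQ there, RQ ⟂ VQ, so R = Q + (0, -7.4) = (-32.6, -7.40). Since RB ⟂ BF (tangency), |RF| = √(7.4² + 19.1²) = 20.5 regardless of where B sits on A1. So F lies on both circle(V, 36.02) and circle(R, 20.5); the below-VQ intersection is F = (-24.6, -26.3). B is the foot of the tangent from F: B = (-37.9, -12.5).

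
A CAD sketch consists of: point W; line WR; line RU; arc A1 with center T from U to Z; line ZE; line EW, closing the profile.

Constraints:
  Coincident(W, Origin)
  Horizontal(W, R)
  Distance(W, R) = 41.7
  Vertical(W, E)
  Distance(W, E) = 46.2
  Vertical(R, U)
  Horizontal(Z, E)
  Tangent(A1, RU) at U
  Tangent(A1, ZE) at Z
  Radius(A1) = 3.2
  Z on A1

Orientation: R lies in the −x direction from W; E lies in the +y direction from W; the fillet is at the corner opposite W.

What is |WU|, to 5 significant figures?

59.899

W is at the origin; W and R share the same y with |WR| = 41.7 and R on the −x side, so R = (-41.700, 0.0000). WE is vertical with |WE| = 46.2 and E on the +y side, so E = (0.0000, 46.200). The virtual corner opposite W is at (-41.700, 46.200). Tangency of A1 to RU means the radius TU is perpendicular to RU and tangency of A1 to ZE means the radius TZ is perpendicular to ZE, with radius 3.2, so the center T sits 3.2 in from both sides at T = (-38.500, 43.000). That places the tangent points at U = (-41.700, 43.000) on RU and Z = (-38.500, 46.200) on ZE. Then |WU| = |U − W| = 59.899.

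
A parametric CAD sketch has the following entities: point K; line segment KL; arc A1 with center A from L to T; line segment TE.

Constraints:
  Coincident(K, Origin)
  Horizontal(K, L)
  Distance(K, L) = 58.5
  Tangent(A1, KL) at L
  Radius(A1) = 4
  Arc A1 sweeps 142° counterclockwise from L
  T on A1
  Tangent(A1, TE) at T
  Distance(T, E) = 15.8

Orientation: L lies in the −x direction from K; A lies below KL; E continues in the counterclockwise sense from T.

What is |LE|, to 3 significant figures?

19.6

On A1, L sits at bearing 90° from A; a 142° counterclockwise sweep puts T at bearing 232°, so T = A + 4.0·(cos 232°, sin 232°) = (-61.0, -7.15). Tangency of A1 to TE means the radius AT is perpendicular to TE, so TE runs along (−sin 232°, cos 232°); with |TE| = 15.8, E = (-48.5, -16.9). Then |LE| = |E − L| = 19.6.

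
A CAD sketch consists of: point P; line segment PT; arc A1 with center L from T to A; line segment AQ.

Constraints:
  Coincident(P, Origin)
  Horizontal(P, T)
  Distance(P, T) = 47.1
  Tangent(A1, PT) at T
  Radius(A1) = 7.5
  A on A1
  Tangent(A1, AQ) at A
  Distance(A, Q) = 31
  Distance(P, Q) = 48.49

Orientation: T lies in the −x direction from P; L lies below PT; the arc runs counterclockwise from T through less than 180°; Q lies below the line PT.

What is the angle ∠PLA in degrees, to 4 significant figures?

148.4°

Checks: ∠(LT, TP) = 90.00° ✓; |LT| = 7.500 ✓; |LA| = 7.500 ✓; ∠(LA, AQ) = 90.00° ✓; |AQ| = 31.00 ✓; |PQ| = 48.49 ✓.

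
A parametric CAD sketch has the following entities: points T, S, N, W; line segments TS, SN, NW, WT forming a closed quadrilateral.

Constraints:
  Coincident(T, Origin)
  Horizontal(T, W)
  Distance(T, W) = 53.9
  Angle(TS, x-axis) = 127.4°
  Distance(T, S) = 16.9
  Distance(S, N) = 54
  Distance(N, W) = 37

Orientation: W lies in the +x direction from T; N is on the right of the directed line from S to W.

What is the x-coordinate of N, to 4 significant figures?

27.12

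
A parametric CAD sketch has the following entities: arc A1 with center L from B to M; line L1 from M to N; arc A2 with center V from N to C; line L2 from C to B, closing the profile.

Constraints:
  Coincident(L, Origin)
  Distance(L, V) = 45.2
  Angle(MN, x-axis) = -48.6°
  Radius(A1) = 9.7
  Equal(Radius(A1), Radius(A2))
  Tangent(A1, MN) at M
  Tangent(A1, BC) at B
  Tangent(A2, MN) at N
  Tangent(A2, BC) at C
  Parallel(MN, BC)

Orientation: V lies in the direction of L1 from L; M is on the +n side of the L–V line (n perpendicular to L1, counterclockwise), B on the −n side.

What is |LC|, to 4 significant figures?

46.23

The slot axis is L1's direction at -48.6°, so u = (cos -48.6°, sin -48.6°) = (0.6613, -0.7501) and n = (−sin -48.6°, cos -48.6°) = (0.7501, 0.6613). L is at the origin and V lies 45.2 along u from L, so V = 45.2·u = (29.89, -33.91). Tangency of A1 to both parallel lines with radius 9.7 puts M and B at L ± 9.7·n: M = (7.276, 6.415), B = (-7.276, -6.415). Equal radii place N and C the same way about V: N = V + 9.7·n = (37.17, -27.49), C = V − 9.7·n = (22.62, -40.32). Then |LC| = |C − L| = 46.23.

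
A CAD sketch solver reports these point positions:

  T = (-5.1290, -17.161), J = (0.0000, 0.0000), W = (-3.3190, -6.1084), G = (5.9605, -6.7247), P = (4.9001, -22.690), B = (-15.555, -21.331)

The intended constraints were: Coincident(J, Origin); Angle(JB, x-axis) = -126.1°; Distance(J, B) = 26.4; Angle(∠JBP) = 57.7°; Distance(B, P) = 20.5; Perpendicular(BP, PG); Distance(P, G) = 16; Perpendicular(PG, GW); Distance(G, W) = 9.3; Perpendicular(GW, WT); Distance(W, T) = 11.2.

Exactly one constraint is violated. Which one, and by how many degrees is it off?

Perpendicular(GW, WT) — off by 5.50°.

J = (0.00, 0.00) ✓; JB at -126.1° ✓; |JB| = 26.40 ✓; ∠JBP = 57.70° ✓; |BP| = 20.50 ✓; ∠(BP, PG) = 90.00° ✓; |PG| = 16.00 ✓; ∠(PG, GW) = 90.00° ✓; |GW| = 9.300 ✓; ∠(GW, WT) = 84.50° ✗; |WT| = 11.20 ✓.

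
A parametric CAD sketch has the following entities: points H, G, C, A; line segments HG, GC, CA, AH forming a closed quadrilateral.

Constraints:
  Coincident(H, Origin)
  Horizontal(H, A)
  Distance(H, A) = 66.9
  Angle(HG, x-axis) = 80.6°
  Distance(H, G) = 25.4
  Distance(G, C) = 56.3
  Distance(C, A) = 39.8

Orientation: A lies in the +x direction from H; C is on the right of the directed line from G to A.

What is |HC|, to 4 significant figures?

40.93

H is at the origin; H and A share the same y with |HA| = 66.9 and A in +x, so A = (66.9, 0). HG runs at 80.6° with |HG| = 25.4, so G = (4.148, 25.06). C is determined by |GC| = 56.3 and |CA| = 39.8 together: it lies at the intersection of circle(G, 56.3) and circle(A, 39.8). With |GA| = 67.57, the foot of the radical line on GA is 45.52 from G and the perpendicular offset is √(56.3² − 45.52²) = 33.13. Taking the right-of-GA solution: C = (34.13, -22.59).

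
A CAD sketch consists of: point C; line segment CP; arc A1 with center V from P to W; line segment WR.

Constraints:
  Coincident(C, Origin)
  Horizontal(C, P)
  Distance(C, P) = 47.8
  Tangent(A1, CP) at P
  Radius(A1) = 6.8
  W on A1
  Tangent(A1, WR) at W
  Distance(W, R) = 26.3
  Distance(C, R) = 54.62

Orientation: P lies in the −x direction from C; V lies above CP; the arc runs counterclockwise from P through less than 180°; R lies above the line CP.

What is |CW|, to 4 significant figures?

41.67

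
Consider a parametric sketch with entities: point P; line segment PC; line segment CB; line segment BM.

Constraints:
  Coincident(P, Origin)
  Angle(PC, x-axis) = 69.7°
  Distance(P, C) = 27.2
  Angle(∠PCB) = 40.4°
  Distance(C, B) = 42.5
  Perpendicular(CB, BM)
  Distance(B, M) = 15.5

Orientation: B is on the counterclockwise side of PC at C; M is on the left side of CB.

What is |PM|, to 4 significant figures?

21.89

∠PCB = 40.4°, so CB runs at 69.7° + (180° − 40.4°) = 209.3° from the x-axis; with |CB| = 42.5, B = C + 42.5·(cos 209.3°, sin 209.3°) = (-27.63, 4.712). CB is perpendicular to BM; with |BM| = 15.5 on the left of CB, M = B + 15.5·(0.4894, -0.8721) = (-20.04, -8.805). Then |PM| = |M − P| = 21.89.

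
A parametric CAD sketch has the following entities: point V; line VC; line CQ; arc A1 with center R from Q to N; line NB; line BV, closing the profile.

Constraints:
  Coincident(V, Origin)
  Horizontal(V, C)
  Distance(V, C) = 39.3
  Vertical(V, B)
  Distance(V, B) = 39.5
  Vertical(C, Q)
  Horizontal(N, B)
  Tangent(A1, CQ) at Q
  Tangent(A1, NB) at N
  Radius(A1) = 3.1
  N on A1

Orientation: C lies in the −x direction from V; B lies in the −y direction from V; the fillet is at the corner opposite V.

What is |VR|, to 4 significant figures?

51.34

V is at the origin; V and C share the same y with |VC| = 39.3 and C on the −x side, so C = (-39.30, 0.000). VB is vertical with |VB| = 39.5 and B on the −y side, so B = (0.000, -39.50). The virtual corner opposite V is at (-39.30, -39.50). A1 meets CQ tangentially, so RQ is at right angles to CQ and tangency of A1 to NB means the radius RN is perpendicular to NB, with radius 3.1, so the center R sits 3.1 in from both sides at R = (-36.20, -36.40). Then |VR| = |R − V| = 51.34.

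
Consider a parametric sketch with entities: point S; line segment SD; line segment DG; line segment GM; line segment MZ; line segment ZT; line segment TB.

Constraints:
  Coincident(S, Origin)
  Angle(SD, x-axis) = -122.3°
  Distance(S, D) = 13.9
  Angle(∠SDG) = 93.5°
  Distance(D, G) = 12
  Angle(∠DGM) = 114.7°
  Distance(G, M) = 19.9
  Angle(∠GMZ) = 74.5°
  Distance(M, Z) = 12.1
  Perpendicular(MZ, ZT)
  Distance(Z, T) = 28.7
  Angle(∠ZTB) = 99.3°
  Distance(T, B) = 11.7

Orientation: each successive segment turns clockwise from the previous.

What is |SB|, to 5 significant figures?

30.304

S is at the origin; SD runs at -122.3° with length 13.9, so D = (-7.4275, -11.749). ∠SDG = 93.5° gives DG at 151.20° from the x-axis; with |DG| = 12.0, G = (-17.943, -5.9681). ∠DGM = 114.7° gives GM at 85.900° from the x-axis; with |GM| = 19.9, M = (-16.520, 13.881). ∠GMZ = 74.5° gives MZ at -19.600° from the x-axis; with |MZ| = 12.1, Z = (-5.1215, 9.8220). The perpendicularity gives ZT at right angles to MZ, so ZT runs at -109.60°; with |ZT| = 28.7, T = (-14.749, -17.215). ∠ZTB = 99.3° gives TB at 169.70° from the x-axis; with |TB| = 11.7, B = (-26.260, -15.123). Then |SB| = |B − S| = 30.304.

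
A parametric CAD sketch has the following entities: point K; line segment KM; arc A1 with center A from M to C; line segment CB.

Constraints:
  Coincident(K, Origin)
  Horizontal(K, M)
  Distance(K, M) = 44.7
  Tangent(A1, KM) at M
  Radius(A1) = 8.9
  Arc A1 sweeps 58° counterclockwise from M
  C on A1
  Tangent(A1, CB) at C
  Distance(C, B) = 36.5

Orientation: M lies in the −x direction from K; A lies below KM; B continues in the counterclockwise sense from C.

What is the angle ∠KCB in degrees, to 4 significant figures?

126.6°

On A1, M sits at bearing 90° from A; a 58° counterclockwise sweep puts C at bearing 148°, so C = A + 8.9·(cos 148°, sin 148°) = (-52.25, -4.184). Tangency of A1 to CB means the radius AC is perpendicular to CB, so CB runs along (−sin 148°, cos 148°); with |CB| = 36.5, B = (-71.59, -35.14). Then cos ∠KCB = CK·CB / (|CK||CB|), giving 126.6°.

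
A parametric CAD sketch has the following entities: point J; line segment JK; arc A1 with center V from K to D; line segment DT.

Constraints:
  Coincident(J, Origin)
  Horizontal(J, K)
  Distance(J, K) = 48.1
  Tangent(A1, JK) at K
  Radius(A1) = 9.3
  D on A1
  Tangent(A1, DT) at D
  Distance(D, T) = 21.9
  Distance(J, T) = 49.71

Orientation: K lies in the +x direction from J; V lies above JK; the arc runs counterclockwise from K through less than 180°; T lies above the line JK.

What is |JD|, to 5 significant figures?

56.838

Checks: |JK| = 48.10 ✓; ∠(VK, KJ) = 90.00° ✓; |VD| = 9.300 ✓; ∠(VD, DT) = 90.00° ✓; |DT| = 21.90 ✓; |JT| = 49.71 ✓.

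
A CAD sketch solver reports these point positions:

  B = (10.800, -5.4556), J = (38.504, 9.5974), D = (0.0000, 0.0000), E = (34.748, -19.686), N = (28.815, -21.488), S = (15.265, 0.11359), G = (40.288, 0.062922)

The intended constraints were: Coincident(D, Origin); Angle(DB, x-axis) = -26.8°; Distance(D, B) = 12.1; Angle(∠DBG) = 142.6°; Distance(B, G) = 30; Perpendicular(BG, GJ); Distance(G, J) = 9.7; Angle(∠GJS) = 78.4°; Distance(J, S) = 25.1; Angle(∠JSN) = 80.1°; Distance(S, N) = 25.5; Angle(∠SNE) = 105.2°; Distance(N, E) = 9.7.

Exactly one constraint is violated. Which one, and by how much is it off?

Distance(N, E) = 9.7 — off by 3.50.

D = (0.00, 0.00) ✓; DB at -26.80° ✓; |DB| = 12.10 ✓; ∠DBG = 142.6° ✓; |BG| = 30.00 ✓; ∠(BG, GJ) = 90.00° ✓; |GJ| = 9.700 ✓; ∠GJS = 78.40° ✓; |JS| = 25.10 ✓; ∠JSN = 80.10° ✓; |SN| = 25.50 ✓; ∠SNE = 105.2° ✓; |NE| = 6.201 ✗.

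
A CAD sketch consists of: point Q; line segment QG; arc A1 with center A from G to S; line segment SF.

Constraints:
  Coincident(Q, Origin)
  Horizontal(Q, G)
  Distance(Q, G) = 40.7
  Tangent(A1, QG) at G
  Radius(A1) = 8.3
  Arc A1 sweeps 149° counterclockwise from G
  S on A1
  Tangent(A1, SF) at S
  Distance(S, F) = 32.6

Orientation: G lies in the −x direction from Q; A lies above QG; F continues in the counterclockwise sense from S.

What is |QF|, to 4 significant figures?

71.98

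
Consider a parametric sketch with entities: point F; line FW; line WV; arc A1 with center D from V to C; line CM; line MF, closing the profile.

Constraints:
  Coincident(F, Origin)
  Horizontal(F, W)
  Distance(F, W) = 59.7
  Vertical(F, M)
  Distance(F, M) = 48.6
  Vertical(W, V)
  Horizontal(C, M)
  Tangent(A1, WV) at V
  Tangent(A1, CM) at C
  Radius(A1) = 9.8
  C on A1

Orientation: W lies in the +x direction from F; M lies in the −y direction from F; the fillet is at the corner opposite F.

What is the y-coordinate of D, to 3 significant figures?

-38.8

F and M share the same x with |FM| = 48.6 and M on the −y side, so M = (0.00, -48.6). The virtual corner opposite F is at (59.7, -48.6). The tangent condition forces DV to be normal to WV and A1 meets CM tangentially, so DC is at right angles to CM, with radius 9.8, so the center D sits 9.8 in from both sides at D = (49.9, -38.8). So D.y = -38.8.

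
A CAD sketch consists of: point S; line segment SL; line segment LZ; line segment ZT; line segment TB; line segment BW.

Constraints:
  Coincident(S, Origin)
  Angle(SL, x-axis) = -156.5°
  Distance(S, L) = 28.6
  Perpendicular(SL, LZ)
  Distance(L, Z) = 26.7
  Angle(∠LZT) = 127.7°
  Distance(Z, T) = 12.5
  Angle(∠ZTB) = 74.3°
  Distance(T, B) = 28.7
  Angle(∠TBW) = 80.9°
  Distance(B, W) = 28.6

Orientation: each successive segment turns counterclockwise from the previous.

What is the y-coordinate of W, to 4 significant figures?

-15.53

S is at the origin; SL runs at -156.5° with length 28.6, so L = (-26.23, -11.40). SL is perpendicular to LZ, so LZ runs at -66.50°; with |LZ| = 26.7, Z = (-15.58, -35.89). ∠LZT = 127.7° gives ZT at -14.20° from the x-axis; with |ZT| = 12.5, T = (-3.463, -38.96). ∠ZTB = 74.3° gives TB at 91.50° from the x-axis; with |TB| = 28.7, B = (-4.215, -10.27). ∠TBW = 80.9° gives BW at -169.4° from the x-axis; with |BW| = 28.6, W = (-32.33, -15.53). So W.y = -15.53.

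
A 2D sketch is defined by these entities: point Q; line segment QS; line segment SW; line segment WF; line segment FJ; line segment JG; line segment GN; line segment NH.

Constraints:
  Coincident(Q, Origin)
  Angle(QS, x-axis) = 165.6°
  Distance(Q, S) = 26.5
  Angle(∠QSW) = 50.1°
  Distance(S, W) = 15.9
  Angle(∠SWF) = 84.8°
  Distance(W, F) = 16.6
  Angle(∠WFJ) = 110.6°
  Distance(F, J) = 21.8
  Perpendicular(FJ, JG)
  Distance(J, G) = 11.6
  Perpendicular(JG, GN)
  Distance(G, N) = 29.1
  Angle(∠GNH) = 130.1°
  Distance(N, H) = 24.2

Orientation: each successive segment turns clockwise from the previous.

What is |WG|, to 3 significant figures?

27.9

Q is at the origin; QS runs at 165.6° with length 26.5, so S = (-25.7, 6.59). ∠QSW = 50.1° gives SW at 35.7° from the x-axis; with |SW| = 15.9, W = (-12.8, 15.9). ∠SWF = 84.8° gives WF at -59.5° from the x-axis; with |WF| = 16.6, F = (-4.33, 1.57). ∠WFJ = 110.6° gives FJ at -129° from the x-axis; with |FJ| = 21.8, J = (-18.0, -15.4). FJ is perpendicular to JG, so JG runs at 141°; with |JG| = 11.6, G = (-27.0, -8.12). Then |WG| = |G − W| = 27.9.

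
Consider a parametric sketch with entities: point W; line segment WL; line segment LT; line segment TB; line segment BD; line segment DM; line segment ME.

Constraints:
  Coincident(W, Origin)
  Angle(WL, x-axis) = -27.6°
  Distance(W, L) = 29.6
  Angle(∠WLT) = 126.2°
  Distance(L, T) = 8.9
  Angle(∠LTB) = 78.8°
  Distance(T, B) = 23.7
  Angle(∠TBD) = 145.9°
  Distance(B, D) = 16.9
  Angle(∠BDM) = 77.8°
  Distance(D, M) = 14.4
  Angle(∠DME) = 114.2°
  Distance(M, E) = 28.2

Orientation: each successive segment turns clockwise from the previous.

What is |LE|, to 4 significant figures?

0.5793

W is at the origin; WL runs at -27.6° with length 29.6, so L = (26.23, -13.71). ∠WLT = 126.2° gives LT at -81.40° from the x-axis; with |LT| = 8.9, T = (27.56, -22.51). ∠LTB = 78.8° gives TB at 177.4° from the x-axis; with |TB| = 23.7, B = (3.887, -21.44). ∠TBD = 145.9° gives BD at 143.3° from the x-axis; with |BD| = 16.9, D = (-9.663, -11.34). ∠BDM = 77.8° gives DM at 41.10° from the x-axis; with |DM| = 14.4, M = (1.188, -1.872). ∠DME = 114.2° gives ME at -24.70° from the x-axis; with |ME| = 28.2, E = (26.81, -13.66). Then |LE| = |E − L| = 0.5793.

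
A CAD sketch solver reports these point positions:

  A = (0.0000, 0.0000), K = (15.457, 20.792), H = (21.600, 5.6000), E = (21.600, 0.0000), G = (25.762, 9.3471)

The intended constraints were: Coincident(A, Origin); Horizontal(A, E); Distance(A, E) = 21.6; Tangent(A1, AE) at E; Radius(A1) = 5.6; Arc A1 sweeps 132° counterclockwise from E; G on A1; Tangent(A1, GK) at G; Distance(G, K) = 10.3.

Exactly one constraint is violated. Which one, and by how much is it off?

Distance(G, K) = 10.3 — off by 5.10.

A = (0.00, 0.00) ✓; A.y = 0.00, E.y = 0.00 ✓; |AE| = 21.60 ✓; ∠(HE, EA) = 90.00° ✓; |HE| = 5.600 ✓; bearing(H→G) − bearing(H→E) = 132.0° ✓; |HG| = 5.600 ✓; ∠(HG, GK) = 90.00° ✓; |GK| = 15.40 ✗.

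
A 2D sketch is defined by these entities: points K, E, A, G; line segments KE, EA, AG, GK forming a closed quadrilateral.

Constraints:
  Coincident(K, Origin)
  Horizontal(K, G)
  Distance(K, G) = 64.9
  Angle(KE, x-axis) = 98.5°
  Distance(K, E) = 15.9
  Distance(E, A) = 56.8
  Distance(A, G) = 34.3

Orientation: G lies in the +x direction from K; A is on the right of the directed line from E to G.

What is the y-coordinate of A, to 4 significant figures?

-22.86

K is at the origin; KG is horizontal with |KG| = 64.9 and G in +x, so G = (64.9, 0). KE runs at 98.5° with |KE| = 15.9, so E = (-2.350, 15.73). A is determined by |EA| = 56.8 and |AG| = 34.3 together: it lies at the intersection of circle(E, 56.8) and circle(G, 34.3). With |EG| = 69.06, the foot of the radical line on EG is 49.37 from E and the perpendicular offset is √(56.8² − 49.37²) = 28.08. Taking the right-of-EG solution: A = (39.33, -22.86).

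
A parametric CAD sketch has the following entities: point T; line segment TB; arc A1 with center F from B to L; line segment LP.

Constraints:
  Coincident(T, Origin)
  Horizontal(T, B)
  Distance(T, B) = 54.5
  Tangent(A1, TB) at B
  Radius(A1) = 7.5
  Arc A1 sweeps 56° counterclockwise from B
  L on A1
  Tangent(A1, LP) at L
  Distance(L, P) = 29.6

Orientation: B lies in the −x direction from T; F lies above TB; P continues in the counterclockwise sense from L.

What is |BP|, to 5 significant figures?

35.970

T is at the origin; T and B share the same y with |TB| = 54.5 and B on the −x side, so B = (-54.500, 0.0000). Tangency of A1 to TB means the radius FB is perpendicular to TB, so F = B + (0, 7.5) = (-54.500, 7.5000). On A1, B sits at bearing -90° from F; a 56° counterclockwise sweep puts L at bearing -34°, so L = F + 7.5·(cos -34°, sin -34°) = (-48.282, 3.3061). A1 meets LP tangentially, so FL is at right angles to LP, so LP runs along (−sin -34°, cos -34°); with |LP| = 29.6, P = (-31.730, 27.846). Then |BP| = |P − B| = 35.970.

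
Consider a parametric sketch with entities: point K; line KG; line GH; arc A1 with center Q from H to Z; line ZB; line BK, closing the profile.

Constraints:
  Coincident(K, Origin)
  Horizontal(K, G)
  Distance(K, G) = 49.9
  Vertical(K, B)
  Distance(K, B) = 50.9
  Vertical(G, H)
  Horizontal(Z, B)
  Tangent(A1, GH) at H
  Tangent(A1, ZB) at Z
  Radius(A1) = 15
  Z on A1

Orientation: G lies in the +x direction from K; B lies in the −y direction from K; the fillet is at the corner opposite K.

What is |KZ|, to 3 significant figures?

61.7

K is at the origin; K and G share the same y with |KG| = 49.9 and G on the +x side, so G = (49.9, 0.00). K and B share the same x with |KB| = 50.9 and B on the −y side, so B = (0.00, -50.9). The virtual corner opposite K is at (49.9, -50.9). The tangent condition forces QH to be normal to GH and the tangent condition forces QZ to be normal to ZB, with radius 15.0, so the center Q sits 15.0 in from both sides at Q = (34.9, -35.9). That places the tangent points at H = (49.9, -35.9) on GH and Z = (34.9, -50.9) on ZB. Then |KZ| = |Z − K| = 61.7.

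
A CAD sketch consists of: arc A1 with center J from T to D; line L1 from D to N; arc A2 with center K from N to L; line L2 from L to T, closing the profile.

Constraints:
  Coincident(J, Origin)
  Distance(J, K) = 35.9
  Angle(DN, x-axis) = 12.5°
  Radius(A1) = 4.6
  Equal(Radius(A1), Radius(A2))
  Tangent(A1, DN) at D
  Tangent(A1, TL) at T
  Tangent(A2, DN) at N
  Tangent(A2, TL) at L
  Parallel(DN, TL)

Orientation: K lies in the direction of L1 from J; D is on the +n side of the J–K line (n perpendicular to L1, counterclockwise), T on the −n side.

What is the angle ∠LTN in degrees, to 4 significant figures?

14.37°

The slot axis is L1's direction at 12.5°, so u = (cos 12.5°, sin 12.5°) = (0.9763, 0.2164) and n = (−sin 12.5°, cos 12.5°) = (-0.2164, 0.9763). J is at the origin and K lies 35.9 along u from J, so K = 35.9·u = (35.05, 7.770). Tangency of A1 to both parallel lines with radius 4.6 puts D and T at J ± 4.6·n: D = (-0.9956, 4.491), T = (0.9956, -4.491). Equal radii place N and L the same way about K: N = K + 4.6·n = (34.05, 12.26), L = K − 4.6·n = (36.04, 3.279). Then cos ∠LTN = TL·TN / (|TL||TN|), giving 14.37°.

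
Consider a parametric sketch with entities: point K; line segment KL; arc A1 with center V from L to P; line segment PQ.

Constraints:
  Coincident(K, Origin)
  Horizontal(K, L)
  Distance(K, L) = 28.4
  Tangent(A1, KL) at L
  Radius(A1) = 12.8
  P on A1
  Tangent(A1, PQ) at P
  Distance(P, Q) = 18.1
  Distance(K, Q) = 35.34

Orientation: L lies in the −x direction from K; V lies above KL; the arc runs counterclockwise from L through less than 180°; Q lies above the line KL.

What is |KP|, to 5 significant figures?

20.492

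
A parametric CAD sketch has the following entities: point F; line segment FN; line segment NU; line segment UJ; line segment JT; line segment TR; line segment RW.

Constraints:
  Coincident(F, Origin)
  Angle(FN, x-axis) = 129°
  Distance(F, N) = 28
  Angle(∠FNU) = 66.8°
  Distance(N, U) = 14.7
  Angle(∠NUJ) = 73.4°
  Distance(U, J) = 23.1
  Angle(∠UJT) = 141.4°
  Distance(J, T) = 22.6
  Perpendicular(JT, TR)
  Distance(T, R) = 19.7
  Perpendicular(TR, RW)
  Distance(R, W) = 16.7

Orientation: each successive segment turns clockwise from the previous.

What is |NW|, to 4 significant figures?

12.28

F is at the origin; FN runs at 129.0° with length 28.0, so N = (-17.62, 21.76). ∠FNU = 66.8° gives NU at 15.80° from the x-axis; with |NU| = 14.7, U = (-3.476, 25.76). ∠NUJ = 73.4° gives UJ at -90.80° from the x-axis; with |UJ| = 23.1, J = (-3.799, 2.665). ∠UJT = 141.4° gives JT at -129.4° from the x-axis; with |JT| = 22.6, T = (-18.14, -14.80). JT is perpendicular to TR, so TR runs at 140.6°; with |TR| = 19.7, R = (-33.37, -2.295). The perpendicularity gives RW at right angles to TR, so RW runs at 50.60°; with |RW| = 16.7, W = (-22.77, 10.61). Then |NW| = |W − N| = 12.28.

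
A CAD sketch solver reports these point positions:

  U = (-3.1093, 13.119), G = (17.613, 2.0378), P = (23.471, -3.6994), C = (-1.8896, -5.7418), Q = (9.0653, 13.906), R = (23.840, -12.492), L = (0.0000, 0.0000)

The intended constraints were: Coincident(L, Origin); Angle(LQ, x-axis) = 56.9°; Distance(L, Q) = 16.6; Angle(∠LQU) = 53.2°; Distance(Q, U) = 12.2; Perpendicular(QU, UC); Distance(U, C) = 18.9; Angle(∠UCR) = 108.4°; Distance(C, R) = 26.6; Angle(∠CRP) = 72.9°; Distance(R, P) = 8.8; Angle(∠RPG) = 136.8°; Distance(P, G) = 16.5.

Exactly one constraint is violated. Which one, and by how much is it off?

Distance(P, G) = 16.5 — off by 8.30.

L = (0.00, 0.00) ✓; LQ at 56.90° ✓; |LQ| = 16.60 ✓; ∠LQU = 53.20° ✓; |QU| = 12.20 ✓; ∠(QU, UC) = 90.00° ✓; |UC| = 18.90 ✓; ∠UCR = 108.4° ✓; |CR| = 26.60 ✓; ∠CRP = 72.90° ✓; |RP| = 8.800 ✓; ∠RPG = 136.8° ✓; |PG| = 8.199 ✗.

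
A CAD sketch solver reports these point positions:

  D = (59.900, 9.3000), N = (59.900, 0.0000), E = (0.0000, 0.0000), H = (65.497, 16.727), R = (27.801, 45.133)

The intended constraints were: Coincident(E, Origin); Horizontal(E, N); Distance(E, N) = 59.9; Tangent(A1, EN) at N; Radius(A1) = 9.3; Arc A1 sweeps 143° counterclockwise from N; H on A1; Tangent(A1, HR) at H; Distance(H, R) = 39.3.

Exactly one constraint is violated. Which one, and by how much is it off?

Distance(H, R) = 39.3 — off by 7.90.

E = (0.00, 0.00) ✓; E.y = 0.00, N.y = 0.00 ✓; |EN| = 59.90 ✓; ∠(DN, NE) = 90.00° ✓; |DN| = 9.300 ✓; bearing(D→H) − bearing(D→N) = 143.0° ✓; |DH| = 9.300 ✓; ∠(DH, HR) = 90.00° ✓; |HR| = 47.20 ✗.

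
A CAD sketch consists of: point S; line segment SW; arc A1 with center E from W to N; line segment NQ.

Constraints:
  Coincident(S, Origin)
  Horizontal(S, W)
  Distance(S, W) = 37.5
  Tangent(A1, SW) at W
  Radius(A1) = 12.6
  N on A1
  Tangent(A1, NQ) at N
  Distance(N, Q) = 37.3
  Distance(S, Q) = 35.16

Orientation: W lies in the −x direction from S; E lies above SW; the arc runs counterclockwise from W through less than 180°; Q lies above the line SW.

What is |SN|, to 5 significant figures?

27.892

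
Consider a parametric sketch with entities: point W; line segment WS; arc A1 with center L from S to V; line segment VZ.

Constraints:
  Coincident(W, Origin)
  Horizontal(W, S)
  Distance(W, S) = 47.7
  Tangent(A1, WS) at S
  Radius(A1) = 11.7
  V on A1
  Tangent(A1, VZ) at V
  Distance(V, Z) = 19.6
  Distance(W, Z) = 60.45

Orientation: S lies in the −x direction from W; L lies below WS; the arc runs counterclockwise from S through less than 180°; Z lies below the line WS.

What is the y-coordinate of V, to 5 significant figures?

-16.803

W is at the origin; WS is horizontal with |WS| = 47.7 and S on the −x side, so S = (-47.700, 0.0000). The tangent condition forces LS to be normal to WS, so L = S + (0, -11.7) = (-47.700, -11.700). Since LV ⟂ VZ (tangency), |LZ| = √(11.7² + 19.6²) = 22.827 regardless of where V sits on A1. So Z lies on both circle(W, 60.45) and circle(L, 22.827); the below-WS intersection is Z = (-49.679, -34.441). V is the foot of the tangent from Z: V = (-58.228, -16.803).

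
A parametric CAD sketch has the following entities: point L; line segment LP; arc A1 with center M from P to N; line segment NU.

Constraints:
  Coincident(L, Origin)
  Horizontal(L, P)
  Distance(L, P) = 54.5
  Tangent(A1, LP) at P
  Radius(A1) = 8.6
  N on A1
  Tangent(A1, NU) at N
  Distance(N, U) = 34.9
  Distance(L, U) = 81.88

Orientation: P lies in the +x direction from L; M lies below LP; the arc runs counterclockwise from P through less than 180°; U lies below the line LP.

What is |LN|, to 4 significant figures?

50.15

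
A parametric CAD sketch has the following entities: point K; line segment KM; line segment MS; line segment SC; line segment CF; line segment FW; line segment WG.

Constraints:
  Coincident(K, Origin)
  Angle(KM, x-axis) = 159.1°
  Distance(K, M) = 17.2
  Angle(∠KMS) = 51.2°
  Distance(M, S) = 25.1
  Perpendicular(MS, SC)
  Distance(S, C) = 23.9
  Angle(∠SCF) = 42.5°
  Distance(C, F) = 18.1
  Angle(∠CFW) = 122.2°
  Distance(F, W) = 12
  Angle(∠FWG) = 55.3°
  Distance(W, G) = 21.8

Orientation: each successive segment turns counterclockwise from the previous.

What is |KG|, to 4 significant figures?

19.41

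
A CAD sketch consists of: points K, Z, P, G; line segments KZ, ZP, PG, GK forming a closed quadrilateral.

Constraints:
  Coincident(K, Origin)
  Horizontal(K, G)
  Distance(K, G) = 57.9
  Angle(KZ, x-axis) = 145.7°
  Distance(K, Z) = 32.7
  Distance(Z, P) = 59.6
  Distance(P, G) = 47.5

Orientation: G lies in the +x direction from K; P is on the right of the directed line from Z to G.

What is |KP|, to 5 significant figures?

27.834

K is at the origin; KG is horizontal with |KG| = 57.9 and G in +x, so G = (57.9, 0). KZ runs at 145.7° with |KZ| = 32.7, so Z = (-27.013, 18.427). P is determined by |ZP| = 59.6 and |PG| = 47.5 together: it lies at the intersection of circle(Z, 59.6) and circle(G, 47.5). With |ZG| = 86.890, the foot of the radical line on ZG is 50.902 from Z and the perpendicular offset is √(59.6² − 50.902²) = 31.002. Taking the right-of-ZG solution: P = (16.156, -22.665).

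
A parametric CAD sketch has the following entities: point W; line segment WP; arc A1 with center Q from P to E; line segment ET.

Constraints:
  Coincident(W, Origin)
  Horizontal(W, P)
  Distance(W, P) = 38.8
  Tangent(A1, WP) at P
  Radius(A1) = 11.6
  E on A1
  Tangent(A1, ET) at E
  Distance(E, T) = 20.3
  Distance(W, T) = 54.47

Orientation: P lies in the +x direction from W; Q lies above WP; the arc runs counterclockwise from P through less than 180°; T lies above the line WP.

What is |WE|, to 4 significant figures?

52.06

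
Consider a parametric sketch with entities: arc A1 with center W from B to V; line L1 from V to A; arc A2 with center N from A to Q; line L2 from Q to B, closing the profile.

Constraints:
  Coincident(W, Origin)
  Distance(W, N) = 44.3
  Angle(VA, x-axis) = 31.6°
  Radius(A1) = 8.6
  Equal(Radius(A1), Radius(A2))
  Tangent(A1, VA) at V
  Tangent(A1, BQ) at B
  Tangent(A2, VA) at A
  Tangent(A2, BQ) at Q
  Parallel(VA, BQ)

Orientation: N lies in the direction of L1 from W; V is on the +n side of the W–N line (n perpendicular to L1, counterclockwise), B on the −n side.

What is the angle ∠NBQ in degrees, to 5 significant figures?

10.986°

The slot axis is L1's direction at 31.6°, so u = (cos 31.6°, sin 31.6°) = (0.85173, 0.52399) and n = (−sin 31.6°, cos 31.6°) = (-0.52399, 0.85173). W is at the origin and N lies 44.3 along u from W, so N = 44.3·u = (37.732, 23.213). Tangency of A1 to both parallel lines with radius 8.6 puts V and B at W ± 8.6·n: V = (-4.5063, 7.3249), B = (4.5063, -7.3249). Equal radii place A and Q the same way about N: A = N + 8.6·n = (33.225, 30.537), Q = N − 8.6·n = (42.238, 15.888). Then cos ∠NBQ = BN·BQ / (|BN||BQ|), giving 10.986°.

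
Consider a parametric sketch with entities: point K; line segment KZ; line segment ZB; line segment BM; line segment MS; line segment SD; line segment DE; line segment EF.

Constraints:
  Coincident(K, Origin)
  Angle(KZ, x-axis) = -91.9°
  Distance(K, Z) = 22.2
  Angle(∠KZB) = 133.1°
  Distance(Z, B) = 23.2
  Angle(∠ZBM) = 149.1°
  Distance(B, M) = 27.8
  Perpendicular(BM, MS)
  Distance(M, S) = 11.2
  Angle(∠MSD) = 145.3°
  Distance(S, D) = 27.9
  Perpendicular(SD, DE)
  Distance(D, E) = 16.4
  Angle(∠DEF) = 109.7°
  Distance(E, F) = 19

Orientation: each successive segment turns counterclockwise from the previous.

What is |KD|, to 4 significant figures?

36.52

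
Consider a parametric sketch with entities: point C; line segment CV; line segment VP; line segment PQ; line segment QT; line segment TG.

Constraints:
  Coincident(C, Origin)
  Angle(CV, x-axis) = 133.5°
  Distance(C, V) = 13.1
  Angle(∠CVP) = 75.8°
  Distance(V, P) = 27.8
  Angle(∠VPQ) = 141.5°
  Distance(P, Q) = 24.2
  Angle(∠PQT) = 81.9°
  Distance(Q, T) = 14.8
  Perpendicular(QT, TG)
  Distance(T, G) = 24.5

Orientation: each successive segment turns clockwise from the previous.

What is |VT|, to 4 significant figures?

43.95

C is at the origin; CV runs at 133.5° with length 13.1, so V = (-9.017, 9.502). ∠CVP = 75.8° gives VP at 29.30° from the x-axis; with |VP| = 27.8, P = (15.23, 23.11). ∠VPQ = 141.5° gives PQ at -9.200° from the x-axis; with |PQ| = 24.2, Q = (39.11, 19.24). ∠PQT = 81.9° gives QT at -107.3° from the x-axis; with |QT| = 14.8, T = (34.71, 5.108). Then |VT| = |T − V| = 43.95.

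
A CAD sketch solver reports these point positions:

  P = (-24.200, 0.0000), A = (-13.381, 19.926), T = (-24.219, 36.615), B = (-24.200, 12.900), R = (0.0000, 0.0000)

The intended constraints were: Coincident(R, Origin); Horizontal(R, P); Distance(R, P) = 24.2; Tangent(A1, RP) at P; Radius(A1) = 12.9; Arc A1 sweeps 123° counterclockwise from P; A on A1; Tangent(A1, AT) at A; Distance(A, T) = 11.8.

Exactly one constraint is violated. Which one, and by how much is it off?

Distance(A, T) = 11.8 — off by 8.10.

R = (0.00, 0.00) ✓; R.y = 0.00, P.y = 0.00 ✓; |RP| = 24.20 ✓; ∠(BP, PR) = 90.00° ✓; |BP| = 12.90 ✓; bearing(B→A) − bearing(B→P) = 123.0° ✓; |BA| = 12.90 ✓; ∠(BA, AT) = 90.00° ✓; |AT| = 19.90 ✗.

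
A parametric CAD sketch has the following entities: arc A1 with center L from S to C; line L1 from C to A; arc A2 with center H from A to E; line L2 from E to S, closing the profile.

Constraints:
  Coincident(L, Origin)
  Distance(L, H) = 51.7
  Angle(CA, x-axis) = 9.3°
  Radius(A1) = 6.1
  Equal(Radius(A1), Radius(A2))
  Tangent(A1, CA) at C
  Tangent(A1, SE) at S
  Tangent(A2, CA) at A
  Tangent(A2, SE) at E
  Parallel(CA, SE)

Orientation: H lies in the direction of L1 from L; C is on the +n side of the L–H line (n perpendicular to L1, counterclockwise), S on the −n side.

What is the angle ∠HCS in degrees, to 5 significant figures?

83.271°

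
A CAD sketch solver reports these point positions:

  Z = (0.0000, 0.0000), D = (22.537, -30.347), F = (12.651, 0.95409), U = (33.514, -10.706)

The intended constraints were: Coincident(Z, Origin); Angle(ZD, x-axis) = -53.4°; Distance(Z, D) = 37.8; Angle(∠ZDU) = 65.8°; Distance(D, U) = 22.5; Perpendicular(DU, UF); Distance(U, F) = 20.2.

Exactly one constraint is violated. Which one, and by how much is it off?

Distance(U, F) = 20.2 — off by 3.70.

Z = (0.00, 0.00) ✓; ZD at -53.40° ✓; |ZD| = 37.80 ✓; ∠ZDU = 65.80° ✓; |DU| = 22.50 ✓; ∠(DU, UF) = 90.00° ✓; |UF| = 23.90 ✗.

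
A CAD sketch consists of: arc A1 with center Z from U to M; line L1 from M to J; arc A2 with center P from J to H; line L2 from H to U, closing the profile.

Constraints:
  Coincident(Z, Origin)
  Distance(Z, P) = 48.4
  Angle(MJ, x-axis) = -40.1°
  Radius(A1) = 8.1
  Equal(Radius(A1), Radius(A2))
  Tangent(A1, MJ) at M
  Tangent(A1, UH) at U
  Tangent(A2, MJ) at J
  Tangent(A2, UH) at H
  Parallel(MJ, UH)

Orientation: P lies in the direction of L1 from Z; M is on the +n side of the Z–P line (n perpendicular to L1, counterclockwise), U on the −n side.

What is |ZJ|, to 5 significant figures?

49.073

The slot axis is L1's direction at -40.1°, so u = (cos -40.1°, sin -40.1°) = (0.76492, -0.64412) and n = (−sin -40.1°, cos -40.1°) = (0.64412, 0.76492). Z is at the origin and P lies 48.4 along u from Z, so P = 48.4·u = (37.022, -31.176). Tangency of A1 to both parallel lines with radius 8.1 puts M and U at Z ± 8.1·n: M = (5.2174, 6.1959), U = (-5.2174, -6.1959). Equal radii place J and H the same way about P: J = P + 8.1·n = (42.240, -24.980), H = P − 8.1·n = (31.805, -37.371). Then |ZJ| = |J − Z| = 49.073.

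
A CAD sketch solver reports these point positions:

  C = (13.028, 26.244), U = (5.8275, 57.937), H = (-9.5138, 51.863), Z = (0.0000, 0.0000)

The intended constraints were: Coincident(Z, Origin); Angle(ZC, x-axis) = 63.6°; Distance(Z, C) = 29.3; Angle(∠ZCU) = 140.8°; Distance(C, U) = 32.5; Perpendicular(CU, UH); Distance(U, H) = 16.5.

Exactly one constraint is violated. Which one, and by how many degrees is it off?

Perpendicular(CU, UH) — off by 8.80°.

Z = (0.00, 0.00) ✓; ZC at 63.60° ✓; |ZC| = 29.30 ✓; ∠ZCU = 140.8° ✓; |CU| = 32.50 ✓; ∠(CU, UH) = 98.80° ✗; |UH| = 16.50 ✓.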